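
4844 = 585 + 4259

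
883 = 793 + 90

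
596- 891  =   - 295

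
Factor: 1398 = 2^1*3^1* 233^1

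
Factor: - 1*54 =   -  2^1*3^3 = -54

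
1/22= 1/22  =  0.05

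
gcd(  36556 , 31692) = 76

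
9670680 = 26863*360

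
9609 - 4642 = 4967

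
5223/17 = 5223/17 = 307.24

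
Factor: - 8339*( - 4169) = 11^1 * 31^1*269^1*379^1 = 34765291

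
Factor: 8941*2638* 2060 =48587897480 = 2^3*5^1 * 103^1*1319^1*8941^1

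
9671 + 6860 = 16531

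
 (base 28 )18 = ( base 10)36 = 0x24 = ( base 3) 1100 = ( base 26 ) 1A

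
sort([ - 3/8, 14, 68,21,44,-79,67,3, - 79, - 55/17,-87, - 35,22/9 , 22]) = [ - 87 , - 79 , - 79, - 35,-55/17,-3/8, 22/9,  3,14 , 21 , 22,44, 67, 68]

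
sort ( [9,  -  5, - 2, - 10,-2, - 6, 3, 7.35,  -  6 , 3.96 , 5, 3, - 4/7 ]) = [  -  10, - 6, - 6, - 5, - 2,- 2, - 4/7,3, 3, 3.96,5, 7.35, 9] 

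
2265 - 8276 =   -  6011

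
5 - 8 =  - 3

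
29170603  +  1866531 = 31037134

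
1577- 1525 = 52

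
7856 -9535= - 1679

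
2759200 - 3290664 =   -  531464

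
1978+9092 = 11070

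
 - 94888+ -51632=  - 146520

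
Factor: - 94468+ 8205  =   - 86263 = -  86263^1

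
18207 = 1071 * 17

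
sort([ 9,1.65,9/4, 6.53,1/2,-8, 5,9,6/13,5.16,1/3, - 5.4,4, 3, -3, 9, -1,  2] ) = [-8, - 5.4,-3, -1,1/3, 6/13 , 1/2,1.65,2, 9/4,3, 4,5,  5.16,  6.53 , 9, 9, 9] 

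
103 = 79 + 24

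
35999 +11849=47848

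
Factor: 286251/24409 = 129/11= 3^1 * 11^( - 1)*43^1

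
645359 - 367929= 277430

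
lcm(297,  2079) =2079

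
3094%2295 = 799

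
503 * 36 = 18108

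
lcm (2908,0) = 0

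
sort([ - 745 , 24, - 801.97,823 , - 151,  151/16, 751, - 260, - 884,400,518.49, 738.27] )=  [ - 884, - 801.97, - 745, - 260 , - 151,151/16, 24 , 400 , 518.49, 738.27 , 751 , 823] 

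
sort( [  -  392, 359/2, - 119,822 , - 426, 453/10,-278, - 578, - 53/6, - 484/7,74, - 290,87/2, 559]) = [-578,-426, - 392,-290,-278, - 119, - 484/7, - 53/6, 87/2, 453/10,74,359/2, 559, 822 ] 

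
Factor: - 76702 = - 2^1*38351^1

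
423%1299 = 423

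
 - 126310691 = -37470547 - 88840144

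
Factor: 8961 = 3^1*29^1*103^1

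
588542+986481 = 1575023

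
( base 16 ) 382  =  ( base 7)2422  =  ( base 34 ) qe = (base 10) 898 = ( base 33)r7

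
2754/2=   1377 = 1377.00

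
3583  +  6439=10022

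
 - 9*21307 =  - 191763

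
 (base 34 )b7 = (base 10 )381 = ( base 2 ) 101111101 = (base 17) 157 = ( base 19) 111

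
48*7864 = 377472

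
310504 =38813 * 8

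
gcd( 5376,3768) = 24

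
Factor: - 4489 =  - 67^2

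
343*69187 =23731141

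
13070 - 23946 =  - 10876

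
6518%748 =534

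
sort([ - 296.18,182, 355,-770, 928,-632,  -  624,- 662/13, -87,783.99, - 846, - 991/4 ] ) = [-846, - 770, -632, - 624, - 296.18, - 991/4,-87,-662/13,182, 355, 783.99, 928] 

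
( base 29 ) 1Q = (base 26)23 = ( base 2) 110111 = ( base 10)55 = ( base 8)67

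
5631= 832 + 4799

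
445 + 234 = 679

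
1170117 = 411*2847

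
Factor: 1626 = 2^1*3^1*271^1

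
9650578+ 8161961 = 17812539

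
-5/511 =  - 5/511 = -0.01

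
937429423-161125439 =776303984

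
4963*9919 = 49227997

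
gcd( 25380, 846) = 846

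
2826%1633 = 1193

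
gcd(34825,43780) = 995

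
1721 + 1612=3333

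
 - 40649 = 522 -41171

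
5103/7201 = 5103/7201=0.71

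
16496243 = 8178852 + 8317391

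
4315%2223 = 2092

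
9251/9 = 1027+8/9 =1027.89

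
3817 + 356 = 4173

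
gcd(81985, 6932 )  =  1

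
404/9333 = 404/9333 = 0.04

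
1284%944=340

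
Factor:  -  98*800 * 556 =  - 2^8*5^2*7^2*139^1 = - 43590400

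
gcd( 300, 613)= 1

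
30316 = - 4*(-7579)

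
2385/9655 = 477/1931 = 0.25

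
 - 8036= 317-8353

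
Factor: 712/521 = 2^3 * 89^1 * 521^( - 1 ) 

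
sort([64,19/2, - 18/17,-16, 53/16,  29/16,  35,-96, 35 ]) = [ - 96, - 16, - 18/17, 29/16, 53/16, 19/2, 35,  35, 64]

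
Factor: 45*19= 3^2 *5^1 *19^1 = 855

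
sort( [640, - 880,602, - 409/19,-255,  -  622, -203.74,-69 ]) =[ - 880, - 622, - 255,-203.74, - 69, - 409/19,602,  640 ] 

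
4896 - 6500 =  - 1604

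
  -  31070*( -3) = 93210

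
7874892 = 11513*684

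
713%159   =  77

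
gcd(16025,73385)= 5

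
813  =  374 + 439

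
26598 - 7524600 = -7498002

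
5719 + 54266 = 59985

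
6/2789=6/2789 = 0.00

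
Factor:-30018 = - 2^1*3^1*5003^1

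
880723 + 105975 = 986698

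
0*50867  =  0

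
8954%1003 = 930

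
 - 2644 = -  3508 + 864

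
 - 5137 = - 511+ - 4626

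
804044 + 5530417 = 6334461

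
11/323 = 11/323 = 0.03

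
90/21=30/7 = 4.29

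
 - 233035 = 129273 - 362308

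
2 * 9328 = 18656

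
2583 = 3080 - 497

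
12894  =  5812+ 7082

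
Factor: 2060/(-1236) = - 3^(- 1)*5^1 = - 5/3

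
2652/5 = 2652/5 = 530.40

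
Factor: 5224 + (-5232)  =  -2^3 = - 8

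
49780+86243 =136023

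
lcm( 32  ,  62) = 992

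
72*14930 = 1074960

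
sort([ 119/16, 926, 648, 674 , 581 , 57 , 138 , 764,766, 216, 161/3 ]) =[ 119/16, 161/3, 57, 138,216, 581,648,674, 764,766, 926 ] 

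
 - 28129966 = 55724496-83854462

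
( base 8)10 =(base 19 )8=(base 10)8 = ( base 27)8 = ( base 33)8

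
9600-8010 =1590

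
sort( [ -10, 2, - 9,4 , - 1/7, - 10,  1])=[ - 10, - 10, - 9, - 1/7 , 1,2, 4]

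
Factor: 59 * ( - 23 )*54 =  - 2^1*3^3*23^1 * 59^1 = -73278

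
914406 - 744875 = 169531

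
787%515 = 272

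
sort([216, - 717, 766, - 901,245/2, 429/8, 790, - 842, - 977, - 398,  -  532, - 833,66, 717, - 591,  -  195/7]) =[ - 977, - 901, - 842, - 833, - 717, - 591, - 532, - 398,-195/7, 429/8,66, 245/2,  216,717, 766, 790 ]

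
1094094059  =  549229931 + 544864128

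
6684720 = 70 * 95496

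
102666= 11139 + 91527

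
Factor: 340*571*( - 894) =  - 173561160 = - 2^3*3^1 * 5^1*17^1*149^1*571^1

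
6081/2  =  3040+1/2 = 3040.50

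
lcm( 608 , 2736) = 5472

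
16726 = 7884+8842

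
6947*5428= 37708316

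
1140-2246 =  - 1106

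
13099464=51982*252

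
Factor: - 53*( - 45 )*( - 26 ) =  - 2^1*3^2* 5^1 * 13^1*53^1  =  - 62010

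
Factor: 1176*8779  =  2^3*3^1*7^2*8779^1= 10324104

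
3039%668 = 367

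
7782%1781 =658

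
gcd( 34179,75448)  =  1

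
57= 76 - 19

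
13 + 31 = 44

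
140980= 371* 380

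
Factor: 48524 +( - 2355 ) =46169= 137^1*337^1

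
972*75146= 73041912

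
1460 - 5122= - 3662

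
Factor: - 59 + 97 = 2^1 * 19^1 = 38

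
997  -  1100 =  - 103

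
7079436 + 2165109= 9244545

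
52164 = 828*63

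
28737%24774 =3963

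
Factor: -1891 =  - 31^1*61^1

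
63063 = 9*7007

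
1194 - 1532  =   - 338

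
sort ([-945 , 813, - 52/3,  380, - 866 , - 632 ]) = [ - 945, - 866, - 632,- 52/3,  380, 813] 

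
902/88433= 902/88433 = 0.01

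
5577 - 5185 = 392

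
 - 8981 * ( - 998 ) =8963038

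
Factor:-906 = -2^1*3^1*151^1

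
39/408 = 13/136 = 0.10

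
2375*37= 87875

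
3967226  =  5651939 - 1684713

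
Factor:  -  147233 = -29^1 * 5077^1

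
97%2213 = 97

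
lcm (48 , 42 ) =336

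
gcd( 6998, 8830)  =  2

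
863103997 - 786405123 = 76698874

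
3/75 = 1/25 = 0.04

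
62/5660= 31/2830  =  0.01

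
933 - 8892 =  - 7959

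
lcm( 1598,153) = 14382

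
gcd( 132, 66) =66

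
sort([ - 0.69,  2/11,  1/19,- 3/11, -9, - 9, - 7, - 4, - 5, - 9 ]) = [ - 9, - 9, - 9,- 7,-5, - 4, - 0.69, - 3/11, 1/19, 2/11 ] 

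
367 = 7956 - 7589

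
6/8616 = 1/1436 = 0.00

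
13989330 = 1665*8402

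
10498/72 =5249/36 = 145.81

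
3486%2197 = 1289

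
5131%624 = 139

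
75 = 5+70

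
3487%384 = 31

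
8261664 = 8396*984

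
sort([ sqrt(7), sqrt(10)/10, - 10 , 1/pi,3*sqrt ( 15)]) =[ - 10, sqrt( 10)/10,  1/pi, sqrt( 7 ), 3*sqrt( 15 )]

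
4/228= 1/57=0.02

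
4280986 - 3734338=546648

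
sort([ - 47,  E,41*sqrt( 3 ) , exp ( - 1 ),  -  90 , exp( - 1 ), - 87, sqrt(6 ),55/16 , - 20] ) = [ - 90, - 87 , -47, - 20, exp( - 1 ) , exp( - 1),sqrt( 6 ),  E, 55/16, 41 * sqrt(3 ) ]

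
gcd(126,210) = 42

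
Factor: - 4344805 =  - 5^1*31^1*28031^1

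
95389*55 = 5246395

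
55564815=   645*86147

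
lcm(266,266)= 266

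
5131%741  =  685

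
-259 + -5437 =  - 5696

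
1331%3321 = 1331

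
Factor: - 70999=- 70999^1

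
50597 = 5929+44668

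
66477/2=33238+ 1/2= 33238.50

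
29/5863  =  29/5863 = 0.00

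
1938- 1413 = 525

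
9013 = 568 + 8445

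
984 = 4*246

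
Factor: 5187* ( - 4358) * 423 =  - 2^1*3^3*7^1*13^1*19^1 * 47^1*2179^1 = - 9561892158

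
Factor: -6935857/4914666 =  - 2^( - 1)*3^(-2 )*17^( - 1 )*23^1*43^1*7013^1*16061^( - 1)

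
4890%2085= 720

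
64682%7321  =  6114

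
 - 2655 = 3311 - 5966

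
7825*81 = 633825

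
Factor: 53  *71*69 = 259647 = 3^1  *  23^1 * 53^1*71^1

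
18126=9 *2014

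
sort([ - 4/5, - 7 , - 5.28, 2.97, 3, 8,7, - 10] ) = [ - 10 , - 7, - 5.28, - 4/5, 2.97,3, 7,8 ]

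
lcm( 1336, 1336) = 1336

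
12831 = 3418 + 9413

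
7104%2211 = 471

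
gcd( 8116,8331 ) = 1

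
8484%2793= 105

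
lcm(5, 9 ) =45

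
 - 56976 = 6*( - 9496) 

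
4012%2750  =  1262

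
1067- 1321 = -254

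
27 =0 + 27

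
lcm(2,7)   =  14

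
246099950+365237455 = 611337405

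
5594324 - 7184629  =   - 1590305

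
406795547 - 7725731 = 399069816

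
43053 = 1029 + 42024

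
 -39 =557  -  596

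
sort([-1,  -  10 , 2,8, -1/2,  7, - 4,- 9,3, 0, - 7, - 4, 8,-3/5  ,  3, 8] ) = [ - 10 ,-9, -7,-4, - 4, - 1 ,  -  3/5, - 1/2,0, 2, 3, 3,7,  8, 8, 8 ] 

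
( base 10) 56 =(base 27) 22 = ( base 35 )1L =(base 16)38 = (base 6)132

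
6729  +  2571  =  9300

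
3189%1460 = 269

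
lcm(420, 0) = 0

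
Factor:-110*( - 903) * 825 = 81947250 = 2^1*3^2*5^3*7^1*11^2*43^1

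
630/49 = 12 + 6/7 = 12.86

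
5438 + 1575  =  7013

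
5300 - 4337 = 963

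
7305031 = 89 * 82079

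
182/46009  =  182/46009 =0.00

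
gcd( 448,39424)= 448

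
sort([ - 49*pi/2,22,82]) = [ - 49*pi/2,  22 , 82] 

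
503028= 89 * 5652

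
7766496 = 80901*96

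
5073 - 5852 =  - 779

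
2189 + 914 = 3103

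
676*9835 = 6648460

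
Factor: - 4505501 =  - 7^2* 11^1 * 13^1*643^1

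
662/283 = 662/283  =  2.34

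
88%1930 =88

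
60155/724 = 83 + 63/724 = 83.09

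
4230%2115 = 0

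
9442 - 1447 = 7995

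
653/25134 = 653/25134 = 0.03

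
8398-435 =7963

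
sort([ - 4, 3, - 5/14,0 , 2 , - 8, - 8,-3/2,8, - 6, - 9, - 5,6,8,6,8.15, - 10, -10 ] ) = [ - 10, - 10, - 9, - 8,-8, - 6, - 5, - 4, - 3/2,-5/14,  0,2,3, 6,6, 8, 8, 8.15]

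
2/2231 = 2/2231 = 0.00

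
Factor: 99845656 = 2^3*43^1*290249^1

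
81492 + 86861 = 168353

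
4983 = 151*33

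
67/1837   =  67/1837 = 0.04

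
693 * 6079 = 4212747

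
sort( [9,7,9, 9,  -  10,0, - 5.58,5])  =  [-10, - 5.58,0,5, 7,9,9,9]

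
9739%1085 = 1059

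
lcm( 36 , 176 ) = 1584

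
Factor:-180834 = -2^1 *3^1*30139^1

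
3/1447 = 3/1447 = 0.00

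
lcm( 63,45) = 315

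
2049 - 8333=  -  6284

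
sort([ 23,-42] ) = [  -  42, 23 ]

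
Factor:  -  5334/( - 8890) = 3^1*5^(-1) = 3/5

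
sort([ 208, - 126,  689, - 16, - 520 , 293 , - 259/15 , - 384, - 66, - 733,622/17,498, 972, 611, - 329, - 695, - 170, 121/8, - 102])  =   [ - 733, - 695,-520, - 384, - 329,-170,  -  126, - 102, - 66, - 259/15, - 16, 121/8, 622/17, 208, 293, 498,611,689, 972 ] 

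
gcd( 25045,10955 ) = 5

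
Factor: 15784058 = 2^1 * 17^1 * 464237^1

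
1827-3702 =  - 1875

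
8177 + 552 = 8729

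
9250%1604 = 1230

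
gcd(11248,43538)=2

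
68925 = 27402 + 41523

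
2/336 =1/168 = 0.01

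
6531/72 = 2177/24 = 90.71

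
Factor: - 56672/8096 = -7^1 = -7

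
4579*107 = 489953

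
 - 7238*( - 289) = 2091782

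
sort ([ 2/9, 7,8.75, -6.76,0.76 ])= [  -  6.76,2/9,0.76,7 , 8.75]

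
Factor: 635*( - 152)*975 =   -  2^3* 3^1*5^3*13^1*19^1*127^1=- 94107000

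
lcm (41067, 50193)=451737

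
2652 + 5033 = 7685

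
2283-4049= - 1766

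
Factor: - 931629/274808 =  - 2^ ( - 3 )*3^1*443^1*701^1*34351^(-1 )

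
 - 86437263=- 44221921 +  - 42215342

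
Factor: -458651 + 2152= -456499^1 = -456499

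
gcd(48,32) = 16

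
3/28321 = 3/28321 = 0.00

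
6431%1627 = 1550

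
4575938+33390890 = 37966828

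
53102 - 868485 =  - 815383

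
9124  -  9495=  - 371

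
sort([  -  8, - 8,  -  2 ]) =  [ - 8,-8,  -  2] 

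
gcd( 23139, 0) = 23139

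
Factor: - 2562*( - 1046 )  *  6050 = 16213104600  =  2^3*3^1*5^2*7^1*11^2 * 61^1 * 523^1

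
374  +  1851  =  2225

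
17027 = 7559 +9468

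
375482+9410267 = 9785749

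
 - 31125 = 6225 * ( - 5) 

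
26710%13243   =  224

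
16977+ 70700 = 87677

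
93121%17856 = 3841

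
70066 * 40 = 2802640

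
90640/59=1536+16/59= 1536.27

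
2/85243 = 2/85243 =0.00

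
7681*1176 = 9032856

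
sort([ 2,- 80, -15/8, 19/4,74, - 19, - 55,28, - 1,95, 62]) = [-80,- 55, - 19,-15/8, - 1,2, 19/4, 28, 62, 74,95] 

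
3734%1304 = 1126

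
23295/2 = 23295/2= 11647.50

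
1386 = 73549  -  72163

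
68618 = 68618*1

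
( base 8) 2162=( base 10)1138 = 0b10001110010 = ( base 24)1NA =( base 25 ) 1kd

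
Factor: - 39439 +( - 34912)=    - 74351 = -149^1 * 499^1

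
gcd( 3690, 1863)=9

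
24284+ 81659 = 105943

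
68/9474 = 34/4737  =  0.01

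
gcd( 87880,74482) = 2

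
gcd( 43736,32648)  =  616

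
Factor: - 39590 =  - 2^1*5^1*37^1*107^1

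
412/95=4 + 32/95 =4.34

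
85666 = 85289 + 377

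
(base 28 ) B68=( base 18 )192G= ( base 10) 8800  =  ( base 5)240200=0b10001001100000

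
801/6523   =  801/6523 = 0.12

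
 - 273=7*(  -  39)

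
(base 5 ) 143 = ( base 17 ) 2e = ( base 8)60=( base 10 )48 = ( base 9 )53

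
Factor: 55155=3^1 * 5^1*3677^1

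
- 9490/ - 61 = 9490/61 = 155.57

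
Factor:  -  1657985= - 5^1*7^1*127^1 * 373^1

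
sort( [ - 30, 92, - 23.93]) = [ - 30, - 23.93, 92 ]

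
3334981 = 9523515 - 6188534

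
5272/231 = 22 + 190/231 = 22.82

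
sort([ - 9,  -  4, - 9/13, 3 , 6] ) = [ - 9,-4,-9/13, 3,6 ]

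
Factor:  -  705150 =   -  2^1 * 3^2*5^2  *1567^1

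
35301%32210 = 3091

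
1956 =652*3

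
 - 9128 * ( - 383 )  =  3496024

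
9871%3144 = 439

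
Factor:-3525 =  - 3^1* 5^2*47^1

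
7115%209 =9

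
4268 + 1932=6200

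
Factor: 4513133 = 1583^1 * 2851^1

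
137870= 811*170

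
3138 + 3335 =6473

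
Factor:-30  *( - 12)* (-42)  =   - 2^4  *  3^3 * 5^1*7^1 = - 15120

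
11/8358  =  11/8358=   0.00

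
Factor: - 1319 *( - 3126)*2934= 2^2*3^3*163^1 * 521^1 * 1319^1 = 12097451196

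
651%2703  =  651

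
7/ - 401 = - 1 + 394/401 = - 0.02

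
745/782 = 745/782 = 0.95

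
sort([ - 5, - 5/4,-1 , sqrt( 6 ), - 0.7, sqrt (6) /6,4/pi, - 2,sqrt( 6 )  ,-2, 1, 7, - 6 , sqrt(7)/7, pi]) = [ - 6, - 5, - 2, - 2,- 5/4, - 1 , -0.7,sqrt( 7)/7,sqrt( 6)/6, 1, 4/pi,sqrt( 6),sqrt( 6), pi, 7 ] 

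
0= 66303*0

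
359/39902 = 359/39902 =0.01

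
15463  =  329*47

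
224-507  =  -283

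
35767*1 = 35767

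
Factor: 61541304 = 2^3*3^1*11^1*19^1*12269^1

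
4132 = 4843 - 711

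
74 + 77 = 151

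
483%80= 3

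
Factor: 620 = 2^2*5^1*31^1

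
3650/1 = 3650 = 3650.00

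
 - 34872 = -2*17436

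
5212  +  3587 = 8799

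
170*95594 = 16250980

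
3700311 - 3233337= 466974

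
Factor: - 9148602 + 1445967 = -7702635=-  3^1*5^1 * 513509^1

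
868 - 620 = 248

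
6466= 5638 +828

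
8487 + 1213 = 9700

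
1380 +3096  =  4476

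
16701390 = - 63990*( - 261 ) 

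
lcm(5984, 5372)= 472736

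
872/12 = 72  +  2/3 = 72.67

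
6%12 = 6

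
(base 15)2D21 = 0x25ea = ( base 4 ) 2113222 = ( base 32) 9FA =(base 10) 9706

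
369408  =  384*962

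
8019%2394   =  837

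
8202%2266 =1404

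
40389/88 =40389/88  =  458.97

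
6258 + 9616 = 15874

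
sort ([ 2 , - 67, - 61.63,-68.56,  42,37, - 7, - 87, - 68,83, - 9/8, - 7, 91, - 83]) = [ - 87, - 83,-68.56, - 68, - 67 , - 61.63, - 7, - 7, - 9/8,2, 37 , 42,  83, 91]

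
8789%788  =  121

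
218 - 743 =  - 525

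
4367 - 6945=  - 2578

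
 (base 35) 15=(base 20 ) 20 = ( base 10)40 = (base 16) 28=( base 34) 16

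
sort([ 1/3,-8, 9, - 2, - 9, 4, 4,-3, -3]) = [ - 9, - 8, - 3, - 3, - 2 , 1/3, 4, 4, 9]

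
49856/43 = 49856/43 = 1159.44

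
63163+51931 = 115094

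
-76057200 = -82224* 925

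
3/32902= 3/32902 = 0.00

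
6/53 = 6/53  =  0.11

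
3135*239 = 749265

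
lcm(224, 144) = 2016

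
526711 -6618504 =-6091793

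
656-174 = 482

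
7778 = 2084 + 5694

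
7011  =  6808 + 203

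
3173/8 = 396 + 5/8 = 396.62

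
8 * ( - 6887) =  - 55096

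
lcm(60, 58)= 1740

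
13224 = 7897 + 5327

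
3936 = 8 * 492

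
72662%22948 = 3818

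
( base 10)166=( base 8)246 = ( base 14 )BC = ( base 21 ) 7j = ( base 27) 64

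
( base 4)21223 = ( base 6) 2511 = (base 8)1153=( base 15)2b4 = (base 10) 619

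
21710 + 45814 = 67524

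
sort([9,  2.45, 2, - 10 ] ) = [ - 10,2, 2.45,9]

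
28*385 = 10780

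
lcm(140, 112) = 560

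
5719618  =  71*80558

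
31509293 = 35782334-4273041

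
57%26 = 5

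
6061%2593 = 875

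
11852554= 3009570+8842984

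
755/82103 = 755/82103 = 0.01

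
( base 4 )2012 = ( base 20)6E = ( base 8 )206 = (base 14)98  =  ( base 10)134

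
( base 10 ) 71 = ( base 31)29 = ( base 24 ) 2n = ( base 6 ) 155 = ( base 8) 107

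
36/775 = 36/775 = 0.05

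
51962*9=467658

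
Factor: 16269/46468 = 2^(  -  2 )*3^1*11^1*17^1*29^1*11617^( - 1)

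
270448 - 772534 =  - 502086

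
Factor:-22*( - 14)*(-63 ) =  - 2^2*3^2*7^2 * 11^1  =  - 19404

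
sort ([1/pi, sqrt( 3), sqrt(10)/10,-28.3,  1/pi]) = [ - 28.3, sqrt(10)/10, 1/pi, 1/pi, sqrt(3)]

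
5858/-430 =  - 2929/215  =  - 13.62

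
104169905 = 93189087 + 10980818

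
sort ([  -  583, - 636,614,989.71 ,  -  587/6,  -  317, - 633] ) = [ - 636, - 633, - 583, - 317, - 587/6 , 614, 989.71]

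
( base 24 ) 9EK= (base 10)5540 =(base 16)15a4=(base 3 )21121012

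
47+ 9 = 56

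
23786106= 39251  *606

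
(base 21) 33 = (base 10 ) 66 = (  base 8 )102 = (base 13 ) 51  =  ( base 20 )36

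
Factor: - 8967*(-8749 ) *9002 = 706227451566= 2^1*3^1 * 7^3 * 13^1*61^1*643^1 * 673^1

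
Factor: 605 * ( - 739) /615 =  - 3^( - 1)*11^2*41^( - 1 ) * 739^1 = - 89419/123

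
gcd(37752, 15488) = 968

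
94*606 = 56964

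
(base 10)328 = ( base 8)510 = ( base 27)c4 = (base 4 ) 11020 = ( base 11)279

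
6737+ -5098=1639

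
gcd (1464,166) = 2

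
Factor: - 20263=  -  23^1 * 881^1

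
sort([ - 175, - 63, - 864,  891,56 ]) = [ - 864, - 175,-63,  56,891]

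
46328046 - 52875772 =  - 6547726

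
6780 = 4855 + 1925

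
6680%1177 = 795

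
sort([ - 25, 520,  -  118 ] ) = [ - 118, - 25, 520 ] 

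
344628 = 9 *38292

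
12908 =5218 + 7690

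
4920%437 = 113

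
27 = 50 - 23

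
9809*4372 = 42884948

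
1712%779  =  154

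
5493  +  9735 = 15228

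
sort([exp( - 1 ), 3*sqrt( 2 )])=[ exp( - 1 ), 3*sqrt( 2 )]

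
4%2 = 0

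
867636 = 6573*132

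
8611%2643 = 682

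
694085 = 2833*245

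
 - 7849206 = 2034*( - 3859)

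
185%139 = 46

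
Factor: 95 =5^1 * 19^1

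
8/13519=8/13519 = 0.00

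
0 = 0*6901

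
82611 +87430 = 170041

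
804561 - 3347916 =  - 2543355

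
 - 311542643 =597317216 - 908859859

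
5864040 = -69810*(-84) 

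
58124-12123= 46001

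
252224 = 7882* 32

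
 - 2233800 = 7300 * ( - 306 )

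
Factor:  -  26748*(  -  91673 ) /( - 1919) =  - 2452069404/1919=-2^2*3^2*19^( - 1)*101^( - 1)*743^1*91673^1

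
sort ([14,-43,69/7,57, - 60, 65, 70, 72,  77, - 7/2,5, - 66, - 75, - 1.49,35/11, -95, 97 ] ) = [ - 95,- 75,-66, - 60,-43,-7/2, - 1.49,  35/11,5, 69/7, 14, 57, 65, 70, 72, 77,97]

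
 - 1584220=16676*( - 95)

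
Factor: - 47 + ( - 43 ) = -90 = - 2^1*3^2  *  5^1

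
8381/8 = 8381/8 = 1047.62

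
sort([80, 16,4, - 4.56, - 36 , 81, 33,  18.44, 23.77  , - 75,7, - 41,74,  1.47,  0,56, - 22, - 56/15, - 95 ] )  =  [ - 95,-75, - 41, - 36,  -  22 ,- 4.56, - 56/15,0, 1.47,4, 7,  16,18.44, 23.77, 33,  56,  74,80,  81 ]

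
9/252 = 1/28 =0.04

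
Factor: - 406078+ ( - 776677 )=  - 1182755 = -5^1*7^1*47^1*719^1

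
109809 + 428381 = 538190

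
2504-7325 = -4821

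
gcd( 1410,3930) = 30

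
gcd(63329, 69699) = 7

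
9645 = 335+9310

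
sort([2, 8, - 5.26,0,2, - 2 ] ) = [ - 5.26, - 2,0 , 2,  2, 8 ] 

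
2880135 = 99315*29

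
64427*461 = 29700847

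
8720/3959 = 2 + 802/3959  =  2.20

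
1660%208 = 204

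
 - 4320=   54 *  ( - 80) 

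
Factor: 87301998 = 2^1*3^2*7^1*19^1*36467^1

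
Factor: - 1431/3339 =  - 3/7= - 3^1 *7^( - 1 )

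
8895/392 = 22 + 271/392 = 22.69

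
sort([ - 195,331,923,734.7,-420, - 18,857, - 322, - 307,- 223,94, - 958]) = [-958, - 420, - 322, - 307, - 223, - 195,-18, 94,331, 734.7, 857,923]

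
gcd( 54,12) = 6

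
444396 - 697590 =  - 253194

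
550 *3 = 1650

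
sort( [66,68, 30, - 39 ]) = [ - 39,  30, 66 , 68] 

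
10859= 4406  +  6453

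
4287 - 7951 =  - 3664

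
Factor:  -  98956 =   -  2^2*11^1*13^1*173^1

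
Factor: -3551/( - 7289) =37^( - 1)*53^1 * 67^1 * 197^( - 1) 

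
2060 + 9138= 11198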